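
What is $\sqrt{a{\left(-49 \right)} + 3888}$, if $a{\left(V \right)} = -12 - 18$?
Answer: $\sqrt{3858} \approx 62.113$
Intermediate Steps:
$a{\left(V \right)} = -30$
$\sqrt{a{\left(-49 \right)} + 3888} = \sqrt{-30 + 3888} = \sqrt{3858}$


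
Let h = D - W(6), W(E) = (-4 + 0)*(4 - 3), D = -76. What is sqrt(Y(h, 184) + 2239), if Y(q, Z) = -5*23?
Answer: 6*sqrt(59) ≈ 46.087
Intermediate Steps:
W(E) = -4 (W(E) = -4*1 = -4)
h = -72 (h = -76 - 1*(-4) = -76 + 4 = -72)
Y(q, Z) = -115
sqrt(Y(h, 184) + 2239) = sqrt(-115 + 2239) = sqrt(2124) = 6*sqrt(59)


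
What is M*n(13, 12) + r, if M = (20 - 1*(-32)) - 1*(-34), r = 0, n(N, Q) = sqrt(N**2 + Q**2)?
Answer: 86*sqrt(313) ≈ 1521.5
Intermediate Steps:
M = 86 (M = (20 + 32) + 34 = 52 + 34 = 86)
M*n(13, 12) + r = 86*sqrt(13**2 + 12**2) + 0 = 86*sqrt(169 + 144) + 0 = 86*sqrt(313) + 0 = 86*sqrt(313)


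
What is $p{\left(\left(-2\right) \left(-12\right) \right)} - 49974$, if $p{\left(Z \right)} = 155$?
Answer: $-49819$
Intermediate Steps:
$p{\left(\left(-2\right) \left(-12\right) \right)} - 49974 = 155 - 49974 = -49819$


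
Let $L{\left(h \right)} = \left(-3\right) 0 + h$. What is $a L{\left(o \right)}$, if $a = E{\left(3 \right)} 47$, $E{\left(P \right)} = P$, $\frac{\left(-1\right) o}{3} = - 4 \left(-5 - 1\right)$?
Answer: $-10152$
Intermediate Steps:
$o = -72$ ($o = - 3 \left(- 4 \left(-5 - 1\right)\right) = - 3 \left(\left(-4\right) \left(-6\right)\right) = \left(-3\right) 24 = -72$)
$L{\left(h \right)} = h$ ($L{\left(h \right)} = 0 + h = h$)
$a = 141$ ($a = 3 \cdot 47 = 141$)
$a L{\left(o \right)} = 141 \left(-72\right) = -10152$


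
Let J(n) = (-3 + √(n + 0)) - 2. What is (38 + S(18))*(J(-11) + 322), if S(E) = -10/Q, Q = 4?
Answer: 22507/2 + 71*I*√11/2 ≈ 11254.0 + 117.74*I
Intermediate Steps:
S(E) = -5/2 (S(E) = -10/4 = -10*¼ = -5/2)
J(n) = -5 + √n (J(n) = (-3 + √n) - 2 = -5 + √n)
(38 + S(18))*(J(-11) + 322) = (38 - 5/2)*((-5 + √(-11)) + 322) = 71*((-5 + I*√11) + 322)/2 = 71*(317 + I*√11)/2 = 22507/2 + 71*I*√11/2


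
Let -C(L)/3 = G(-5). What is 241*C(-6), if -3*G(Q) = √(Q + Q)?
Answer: 241*I*√10 ≈ 762.11*I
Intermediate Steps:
G(Q) = -√2*√Q/3 (G(Q) = -√(Q + Q)/3 = -√2*√Q/3)
C(L) = I*√10 (C(L) = -(-1)*√2*√(-5) = -(-1)*√2*I*√5 = -(-1)*I*√10 = I*√10)
241*C(-6) = 241*(I*√10) = 241*I*√10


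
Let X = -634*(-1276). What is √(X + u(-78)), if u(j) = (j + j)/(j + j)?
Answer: √808985 ≈ 899.44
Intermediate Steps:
X = 808984
u(j) = 1 (u(j) = (2*j)/((2*j)) = (2*j)*(1/(2*j)) = 1)
√(X + u(-78)) = √(808984 + 1) = √808985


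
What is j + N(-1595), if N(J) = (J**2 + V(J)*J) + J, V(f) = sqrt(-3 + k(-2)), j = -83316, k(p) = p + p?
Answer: 2459114 - 1595*I*sqrt(7) ≈ 2.4591e+6 - 4220.0*I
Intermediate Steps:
k(p) = 2*p
V(f) = I*sqrt(7) (V(f) = sqrt(-3 + 2*(-2)) = sqrt(-3 - 4) = sqrt(-7) = I*sqrt(7))
N(J) = J + J**2 + I*J*sqrt(7) (N(J) = (J**2 + (I*sqrt(7))*J) + J = (J**2 + I*J*sqrt(7)) + J = J + J**2 + I*J*sqrt(7))
j + N(-1595) = -83316 - 1595*(1 - 1595 + I*sqrt(7)) = -83316 - 1595*(-1594 + I*sqrt(7)) = -83316 + (2542430 - 1595*I*sqrt(7)) = 2459114 - 1595*I*sqrt(7)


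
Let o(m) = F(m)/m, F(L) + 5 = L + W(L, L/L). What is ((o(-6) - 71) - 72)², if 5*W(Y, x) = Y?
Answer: 17884441/900 ≈ 19872.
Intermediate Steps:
W(Y, x) = Y/5
F(L) = -5 + 6*L/5 (F(L) = -5 + (L + L/5) = -5 + 6*L/5)
o(m) = (-5 + 6*m/5)/m
((o(-6) - 71) - 72)² = (((6/5 - 5/(-6)) - 71) - 72)² = (((6/5 - 5*(-⅙)) - 71) - 72)² = (((6/5 + ⅚) - 71) - 72)² = ((61/30 - 71) - 72)² = (-2069/30 - 72)² = (-4229/30)² = 17884441/900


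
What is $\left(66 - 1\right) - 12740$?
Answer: $-12675$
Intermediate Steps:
$\left(66 - 1\right) - 12740 = 65 - 12740 = -12675$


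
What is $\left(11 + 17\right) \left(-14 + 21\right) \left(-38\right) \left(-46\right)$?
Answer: $342608$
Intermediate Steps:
$\left(11 + 17\right) \left(-14 + 21\right) \left(-38\right) \left(-46\right) = 28 \cdot 7 \left(-38\right) \left(-46\right) = 196 \left(-38\right) \left(-46\right) = \left(-7448\right) \left(-46\right) = 342608$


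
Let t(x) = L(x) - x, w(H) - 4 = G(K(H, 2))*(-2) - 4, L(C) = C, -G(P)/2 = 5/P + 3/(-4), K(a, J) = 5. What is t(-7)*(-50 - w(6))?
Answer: 0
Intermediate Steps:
G(P) = 3/2 - 10/P (G(P) = -2*(5/P + 3/(-4)) = -2*(5/P + 3*(-¼)) = -2*(5/P - ¾) = -2*(-¾ + 5/P) = 3/2 - 10/P)
w(H) = 1 (w(H) = 4 + ((3/2 - 10/5)*(-2) - 4) = 4 + ((3/2 - 10*⅕)*(-2) - 4) = 4 + ((3/2 - 2)*(-2) - 4) = 4 + (-½*(-2) - 4) = 4 + (1 - 4) = 4 - 3 = 1)
t(x) = 0 (t(x) = x - x = 0)
t(-7)*(-50 - w(6)) = 0*(-50 - 1*1) = 0*(-50 - 1) = 0*(-51) = 0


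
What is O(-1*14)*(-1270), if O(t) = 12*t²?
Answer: -2987040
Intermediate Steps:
O(-1*14)*(-1270) = (12*(-1*14)²)*(-1270) = (12*(-14)²)*(-1270) = (12*196)*(-1270) = 2352*(-1270) = -2987040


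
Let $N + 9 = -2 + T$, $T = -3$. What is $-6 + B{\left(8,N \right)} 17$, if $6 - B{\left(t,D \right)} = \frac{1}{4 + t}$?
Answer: $\frac{1135}{12} \approx 94.583$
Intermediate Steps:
$N = -14$ ($N = -9 - 5 = -14$)
$B{\left(t,D \right)} = 6 - \frac{1}{4 + t}$
$-6 + B{\left(8,N \right)} 17 = -6 + \frac{23 + 6 \cdot 8}{4 + 8} \cdot 17 = -6 + \frac{23 + 48}{12} \cdot 17 = -6 + \frac{1}{12} \cdot 71 \cdot 17 = -6 + \frac{71}{12} \cdot 17 = -6 + \frac{1207}{12} = \frac{1135}{12}$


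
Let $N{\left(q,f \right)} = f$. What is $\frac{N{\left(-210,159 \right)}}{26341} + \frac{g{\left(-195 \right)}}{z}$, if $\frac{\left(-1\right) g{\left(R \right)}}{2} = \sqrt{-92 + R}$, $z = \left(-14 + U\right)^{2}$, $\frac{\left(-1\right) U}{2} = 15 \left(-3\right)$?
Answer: $\frac{3}{497} - \frac{i \sqrt{287}}{2888} \approx 0.0060362 - 0.005866 i$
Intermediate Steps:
$U = 90$ ($U = - 2 \cdot 15 \left(-3\right) = \left(-2\right) \left(-45\right) = 90$)
$z = 5776$ ($z = \left(-14 + 90\right)^{2} = 76^{2} = 5776$)
$g{\left(R \right)} = - 2 \sqrt{-92 + R}$
$\frac{N{\left(-210,159 \right)}}{26341} + \frac{g{\left(-195 \right)}}{z} = \frac{159}{26341} + \frac{\left(-2\right) \sqrt{-92 - 195}}{5776} = 159 \cdot \frac{1}{26341} + - 2 \sqrt{-287} \cdot \frac{1}{5776} = \frac{3}{497} + - 2 i \sqrt{287} \cdot \frac{1}{5776} = \frac{3}{497} - \frac{i \sqrt{287}}{2888}$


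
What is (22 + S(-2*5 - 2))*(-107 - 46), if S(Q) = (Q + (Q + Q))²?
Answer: -201654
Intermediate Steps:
S(Q) = 9*Q² (S(Q) = (Q + 2*Q)² = (3*Q)² = 9*Q²)
(22 + S(-2*5 - 2))*(-107 - 46) = (22 + 9*(-2*5 - 2)²)*(-107 - 46) = (22 + 9*(-10 - 2)²)*(-153) = (22 + 9*(-12)²)*(-153) = (22 + 9*144)*(-153) = (22 + 1296)*(-153) = 1318*(-153) = -201654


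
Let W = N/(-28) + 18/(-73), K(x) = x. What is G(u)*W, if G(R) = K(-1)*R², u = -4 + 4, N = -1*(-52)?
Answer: 0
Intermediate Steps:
N = 52
W = -1075/511 (W = 52/(-28) + 18/(-73) = 52*(-1/28) + 18*(-1/73) = -13/7 - 18/73 = -1075/511 ≈ -2.1037)
u = 0
G(R) = -R²
G(u)*W = -1*0²*(-1075/511) = -1*0*(-1075/511) = 0*(-1075/511) = 0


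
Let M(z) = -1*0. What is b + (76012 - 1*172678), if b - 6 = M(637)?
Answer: -96660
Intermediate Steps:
M(z) = 0
b = 6 (b = 6 + 0 = 6)
b + (76012 - 1*172678) = 6 + (76012 - 1*172678) = 6 + (76012 - 172678) = 6 - 96666 = -96660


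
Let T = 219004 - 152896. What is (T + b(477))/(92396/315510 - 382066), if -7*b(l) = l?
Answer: -72926823645/421909429424 ≈ -0.17285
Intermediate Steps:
b(l) = -l/7
T = 66108
(T + b(477))/(92396/315510 - 382066) = (66108 - 1/7*477)/(92396/315510 - 382066) = (66108 - 477/7)/(92396*(1/315510) - 382066) = 462279/(7*(46198/157755 - 382066)) = 462279/(7*(-60272775632/157755)) = (462279/7)*(-157755/60272775632) = -72926823645/421909429424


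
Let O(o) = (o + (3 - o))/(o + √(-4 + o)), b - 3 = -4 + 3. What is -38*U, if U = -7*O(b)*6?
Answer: 1596 - 798*I*√2 ≈ 1596.0 - 1128.5*I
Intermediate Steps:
b = 2 (b = 3 + (-4 + 3) = 3 - 1 = 2)
O(o) = 3/(o + √(-4 + o))
U = -126/(2 + I*√2) (U = -21/(2 + √(-4 + 2))*6 = -21/(2 + √(-2))*6 = -21/(2 + I*√2)*6 = -126/(2 + I*√2) ≈ -42.0 + 29.698*I)
-38*U = -38*(-42 + 21*I*√2) = 1596 - 798*I*√2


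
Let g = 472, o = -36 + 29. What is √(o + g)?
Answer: √465 ≈ 21.564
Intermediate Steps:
o = -7
√(o + g) = √(-7 + 472) = √465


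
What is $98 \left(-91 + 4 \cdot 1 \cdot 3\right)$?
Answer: $-7742$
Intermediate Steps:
$98 \left(-91 + 4 \cdot 1 \cdot 3\right) = 98 \left(-91 + 4 \cdot 3\right) = 98 \left(-91 + 12\right) = 98 \left(-79\right) = -7742$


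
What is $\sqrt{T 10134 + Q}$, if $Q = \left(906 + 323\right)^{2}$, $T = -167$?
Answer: $7 i \sqrt{3713} \approx 426.54 i$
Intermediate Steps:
$Q = 1510441$ ($Q = 1229^{2} = 1510441$)
$\sqrt{T 10134 + Q} = \sqrt{\left(-167\right) 10134 + 1510441} = \sqrt{-1692378 + 1510441} = \sqrt{-181937} = 7 i \sqrt{3713}$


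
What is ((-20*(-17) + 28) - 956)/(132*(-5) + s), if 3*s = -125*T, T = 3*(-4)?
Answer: 147/40 ≈ 3.6750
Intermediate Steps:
T = -12
s = 500 (s = (-125*(-12))/3 = (⅓)*1500 = 500)
((-20*(-17) + 28) - 956)/(132*(-5) + s) = ((-20*(-17) + 28) - 956)/(132*(-5) + 500) = ((340 + 28) - 956)/(-660 + 500) = (368 - 956)/(-160) = -588*(-1/160) = 147/40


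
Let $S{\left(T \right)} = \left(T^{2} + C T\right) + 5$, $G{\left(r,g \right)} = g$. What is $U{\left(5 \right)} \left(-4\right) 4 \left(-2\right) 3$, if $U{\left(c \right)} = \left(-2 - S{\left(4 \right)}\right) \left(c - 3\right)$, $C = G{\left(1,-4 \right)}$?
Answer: $-1344$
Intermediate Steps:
$C = -4$
$S{\left(T \right)} = 5 + T^{2} - 4 T$ ($S{\left(T \right)} = \left(T^{2} - 4 T\right) + 5 = 5 + T^{2} - 4 T$)
$U{\left(c \right)} = 21 - 7 c$ ($U{\left(c \right)} = \left(-2 - \left(5 + 4^{2} - 16\right)\right) \left(c - 3\right) = \left(-2 - \left(5 + 16 - 16\right)\right) \left(-3 + c\right) = \left(-2 - 5\right) \left(-3 + c\right) = - 7 \left(-3 + c\right) = 21 - 7 c$)
$U{\left(5 \right)} \left(-4\right) 4 \left(-2\right) 3 = \left(21 - 35\right) \left(-4\right) 4 \left(-2\right) 3 = \left(21 - 35\right) \left(-4\right) \left(\left(-8\right) 3\right) = \left(-14\right) \left(-4\right) \left(-24\right) = 56 \left(-24\right) = -1344$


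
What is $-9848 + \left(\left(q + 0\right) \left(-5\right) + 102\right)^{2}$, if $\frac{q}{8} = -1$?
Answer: $10316$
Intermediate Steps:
$q = -8$ ($q = 8 \left(-1\right) = -8$)
$-9848 + \left(\left(q + 0\right) \left(-5\right) + 102\right)^{2} = -9848 + \left(\left(-8 + 0\right) \left(-5\right) + 102\right)^{2} = -9848 + \left(\left(-8\right) \left(-5\right) + 102\right)^{2} = -9848 + \left(40 + 102\right)^{2} = -9848 + 142^{2} = -9848 + 20164 = 10316$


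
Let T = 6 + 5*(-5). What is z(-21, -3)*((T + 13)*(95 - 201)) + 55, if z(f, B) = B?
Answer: -1853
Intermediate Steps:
T = -19 (T = 6 - 25 = -19)
z(-21, -3)*((T + 13)*(95 - 201)) + 55 = -3*(-19 + 13)*(95 - 201) + 55 = -(-18)*(-106) + 55 = -3*636 + 55 = -1908 + 55 = -1853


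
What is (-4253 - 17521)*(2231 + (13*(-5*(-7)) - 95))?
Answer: -56416434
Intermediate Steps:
(-4253 - 17521)*(2231 + (13*(-5*(-7)) - 95)) = -21774*(2231 + (13*35 - 95)) = -21774*(2231 + (455 - 95)) = -21774*(2231 + 360) = -21774*2591 = -56416434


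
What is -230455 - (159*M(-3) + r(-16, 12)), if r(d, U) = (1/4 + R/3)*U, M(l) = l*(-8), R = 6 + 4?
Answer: -234314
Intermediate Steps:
R = 10
M(l) = -8*l
r(d, U) = 43*U/12 (r(d, U) = (1/4 + 10/3)*U = (1*(¼) + 10*(⅓))*U = (¼ + 10/3)*U = 43*U/12)
-230455 - (159*M(-3) + r(-16, 12)) = -230455 - (159*(-8*(-3)) + (43/12)*12) = -230455 - (159*24 + 43) = -230455 - (3816 + 43) = -230455 - 1*3859 = -230455 - 3859 = -234314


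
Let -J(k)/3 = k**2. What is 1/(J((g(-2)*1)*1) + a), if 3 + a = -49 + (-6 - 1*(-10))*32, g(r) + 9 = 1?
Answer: -1/116 ≈ -0.0086207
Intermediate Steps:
g(r) = -8 (g(r) = -9 + 1 = -8)
a = 76 (a = -3 + (-49 + (-6 - 1*(-10))*32) = -3 + (-49 + (-6 + 10)*32) = -3 + (-49 + 4*32) = -3 + (-49 + 128) = -3 + 79 = 76)
J(k) = -3*k**2
1/(J((g(-2)*1)*1) + a) = 1/(-3*(-8*1*1)**2 + 76) = 1/(-3*(-8*1)**2 + 76) = 1/(-3*(-8)**2 + 76) = 1/(-3*64 + 76) = 1/(-192 + 76) = 1/(-116) = -1/116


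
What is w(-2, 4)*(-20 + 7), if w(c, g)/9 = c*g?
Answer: 936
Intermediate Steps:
w(c, g) = 9*c*g (w(c, g) = 9*(c*g) = 9*c*g)
w(-2, 4)*(-20 + 7) = (9*(-2)*4)*(-20 + 7) = -72*(-13) = 936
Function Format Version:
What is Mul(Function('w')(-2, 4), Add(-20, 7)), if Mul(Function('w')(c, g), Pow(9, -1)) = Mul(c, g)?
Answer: 936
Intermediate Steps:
Function('w')(c, g) = Mul(9, c, g) (Function('w')(c, g) = Mul(9, Mul(c, g)) = Mul(9, c, g))
Mul(Function('w')(-2, 4), Add(-20, 7)) = Mul(Mul(9, -2, 4), Add(-20, 7)) = Mul(-72, -13) = 936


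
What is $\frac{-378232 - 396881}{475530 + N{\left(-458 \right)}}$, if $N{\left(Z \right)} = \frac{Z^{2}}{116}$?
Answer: $- \frac{22478277}{13842811} \approx -1.6238$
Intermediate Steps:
$N{\left(Z \right)} = \frac{Z^{2}}{116}$ ($N{\left(Z \right)} = Z^{2} \cdot \frac{1}{116} = \frac{Z^{2}}{116}$)
$\frac{-378232 - 396881}{475530 + N{\left(-458 \right)}} = \frac{-378232 - 396881}{475530 + \frac{\left(-458\right)^{2}}{116}} = - \frac{775113}{475530 + \frac{1}{116} \cdot 209764} = - \frac{775113}{475530 + \frac{52441}{29}} = - \frac{775113}{\frac{13842811}{29}} = \left(-775113\right) \frac{29}{13842811} = - \frac{22478277}{13842811}$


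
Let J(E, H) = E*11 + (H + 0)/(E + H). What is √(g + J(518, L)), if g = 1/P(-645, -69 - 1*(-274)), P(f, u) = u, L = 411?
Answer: √206678683013330/190445 ≈ 75.488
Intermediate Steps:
J(E, H) = 11*E + H/(E + H)
g = 1/205 (g = 1/(-69 - 1*(-274)) = 1/(-69 + 274) = 1/205 ≈ 0.0048781)
√(g + J(518, L)) = √(1/205 + (411 + 11*518² + 11*518*411)/(518 + 411)) = √(1/205 + (411 + 11*268324 + 2341878)/929) = √(1/205 + (411 + 2951564 + 2341878)/929) = √(1/205 + (1/929)*5293853) = √(1/205 + 5293853/929) = √(1085240794/190445) = √206678683013330/190445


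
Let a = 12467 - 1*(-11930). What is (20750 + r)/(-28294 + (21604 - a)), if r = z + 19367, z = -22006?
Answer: -18111/31087 ≈ -0.58259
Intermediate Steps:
a = 24397 (a = 12467 + 11930 = 24397)
r = -2639 (r = -22006 + 19367 = -2639)
(20750 + r)/(-28294 + (21604 - a)) = (20750 - 2639)/(-28294 + (21604 - 1*24397)) = 18111/(-28294 + (21604 - 24397)) = 18111/(-28294 - 2793) = 18111/(-31087) = 18111*(-1/31087) = -18111/31087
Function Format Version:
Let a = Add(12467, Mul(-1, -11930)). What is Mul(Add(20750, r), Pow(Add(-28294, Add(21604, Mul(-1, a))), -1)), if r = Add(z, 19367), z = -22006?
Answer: Rational(-18111, 31087) ≈ -0.58259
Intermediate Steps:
a = 24397 (a = Add(12467, 11930) = 24397)
r = -2639 (r = Add(-22006, 19367) = -2639)
Mul(Add(20750, r), Pow(Add(-28294, Add(21604, Mul(-1, a))), -1)) = Mul(Add(20750, -2639), Pow(Add(-28294, Add(21604, Mul(-1, 24397))), -1)) = Mul(18111, Pow(Add(-28294, Add(21604, -24397)), -1)) = Mul(18111, Pow(Add(-28294, -2793), -1)) = Mul(18111, Pow(-31087, -1)) = Mul(18111, Rational(-1, 31087)) = Rational(-18111, 31087)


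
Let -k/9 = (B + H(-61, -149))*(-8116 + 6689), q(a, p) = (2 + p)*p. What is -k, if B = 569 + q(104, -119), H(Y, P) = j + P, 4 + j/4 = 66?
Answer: -187392213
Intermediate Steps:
j = 248 (j = -16 + 4*66 = -16 + 264 = 248)
q(a, p) = p*(2 + p)
H(Y, P) = 248 + P
B = 14492 (B = 569 - 119*(2 - 119) = 569 - 119*(-117) = 569 + 13923 = 14492)
k = 187392213 (k = -9*(14492 + (248 - 149))*(-8116 + 6689) = -9*(14492 + 99)*(-1427) = -131319*(-1427) = -9*(-20821357) = 187392213)
-k = -1*187392213 = -187392213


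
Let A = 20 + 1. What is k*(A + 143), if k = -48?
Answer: -7872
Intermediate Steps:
A = 21
k*(A + 143) = -48*(21 + 143) = -48*164 = -7872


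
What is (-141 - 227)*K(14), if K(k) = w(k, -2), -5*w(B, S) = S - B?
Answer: -5888/5 ≈ -1177.6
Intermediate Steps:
w(B, S) = -S/5 + B/5 (w(B, S) = -(S - B)/5 = -S/5 + B/5)
K(k) = 2/5 + k/5 (K(k) = -1/5*(-2) + k/5 = 2/5 + k/5)
(-141 - 227)*K(14) = (-141 - 227)*(2/5 + (1/5)*14) = -368*(2/5 + 14/5) = -368*16/5 = -5888/5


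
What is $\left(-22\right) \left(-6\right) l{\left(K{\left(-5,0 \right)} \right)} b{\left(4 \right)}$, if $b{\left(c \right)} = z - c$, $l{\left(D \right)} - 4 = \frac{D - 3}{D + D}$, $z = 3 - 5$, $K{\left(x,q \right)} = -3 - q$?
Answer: $-3960$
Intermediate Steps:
$z = -2$
$l{\left(D \right)} = 4 + \frac{-3 + D}{2 D}$ ($l{\left(D \right)} = 4 + \frac{D - 3}{D + D} = 4 + \frac{-3 + D}{2 D}$)
$b{\left(c \right)} = -2 - c$
$\left(-22\right) \left(-6\right) l{\left(K{\left(-5,0 \right)} \right)} b{\left(4 \right)} = \left(-22\right) \left(-6\right) \frac{3 \left(-1 + 3 \left(-3 - 0\right)\right)}{2 \left(-3 - 0\right)} \left(-2 - 4\right) = 132 \frac{3 \left(-1 + 3 \left(-3 + 0\right)\right)}{2 \left(-3 + 0\right)} \left(-2 - 4\right) = 132 \frac{3 \left(-1 + 3 \left(-3\right)\right)}{2 \left(-3\right)} \left(-6\right) = 132 \cdot \frac{3}{2} \left(- \frac{1}{3}\right) \left(-1 - 9\right) \left(-6\right) = 132 \cdot \frac{3}{2} \left(- \frac{1}{3}\right) \left(-10\right) \left(-6\right) = 132 \cdot 5 \left(-6\right) = 660 \left(-6\right) = -3960$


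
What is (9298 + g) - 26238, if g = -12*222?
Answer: -19604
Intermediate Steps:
g = -2664
(9298 + g) - 26238 = (9298 - 2664) - 26238 = 6634 - 26238 = -19604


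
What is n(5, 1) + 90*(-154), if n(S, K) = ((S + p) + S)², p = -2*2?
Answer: -13824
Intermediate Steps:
p = -4
n(S, K) = (-4 + 2*S)² (n(S, K) = ((S - 4) + S)² = ((-4 + S) + S)² = (-4 + 2*S)²)
n(5, 1) + 90*(-154) = 4*(-2 + 5)² + 90*(-154) = 4*3² - 13860 = 4*9 - 13860 = 36 - 13860 = -13824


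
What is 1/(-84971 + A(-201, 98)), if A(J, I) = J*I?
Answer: -1/104669 ≈ -9.5539e-6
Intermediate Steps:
A(J, I) = I*J
1/(-84971 + A(-201, 98)) = 1/(-84971 + 98*(-201)) = 1/(-84971 - 19698) = 1/(-104669) = -1/104669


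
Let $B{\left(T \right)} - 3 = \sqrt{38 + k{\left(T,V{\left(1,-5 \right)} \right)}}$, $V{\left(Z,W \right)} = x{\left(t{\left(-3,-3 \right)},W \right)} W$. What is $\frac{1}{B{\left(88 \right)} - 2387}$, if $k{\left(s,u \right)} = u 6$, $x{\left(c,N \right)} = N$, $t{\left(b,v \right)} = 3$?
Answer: $- \frac{596}{1420817} - \frac{\sqrt{47}}{2841634} \approx -0.00042189$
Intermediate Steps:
$V{\left(Z,W \right)} = W^{2}$ ($V{\left(Z,W \right)} = W W = W^{2}$)
$k{\left(s,u \right)} = 6 u$
$B{\left(T \right)} = 3 + 2 \sqrt{47}$ ($B{\left(T \right)} = 3 + \sqrt{38 + 6 \left(-5\right)^{2}} = 3 + \sqrt{38 + 6 \cdot 25} = 3 + \sqrt{38 + 150} = 3 + \sqrt{188} = 3 + 2 \sqrt{47}$)
$\frac{1}{B{\left(88 \right)} - 2387} = \frac{1}{\left(3 + 2 \sqrt{47}\right) - 2387} = \frac{1}{-2384 + 2 \sqrt{47}}$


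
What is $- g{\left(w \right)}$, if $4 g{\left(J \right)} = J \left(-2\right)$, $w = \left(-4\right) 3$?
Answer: $-6$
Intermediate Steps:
$w = -12$
$g{\left(J \right)} = - \frac{J}{2}$ ($g{\left(J \right)} = \frac{J \left(-2\right)}{4} = \frac{\left(-2\right) J}{4} = - \frac{J}{2}$)
$- g{\left(w \right)} = - \frac{\left(-1\right) \left(-12\right)}{2} = \left(-1\right) 6 = -6$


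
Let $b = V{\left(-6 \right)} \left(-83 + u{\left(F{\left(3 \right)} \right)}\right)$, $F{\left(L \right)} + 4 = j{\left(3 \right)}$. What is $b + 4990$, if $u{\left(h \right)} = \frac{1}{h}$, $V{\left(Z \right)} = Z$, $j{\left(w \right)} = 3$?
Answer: $5494$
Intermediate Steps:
$F{\left(L \right)} = -1$ ($F{\left(L \right)} = -4 + 3 = -1$)
$b = 504$ ($b = - 6 \left(-83 + \frac{1}{-1}\right) = - 6 \left(-83 - 1\right) = \left(-6\right) \left(-84\right) = 504$)
$b + 4990 = 504 + 4990 = 5494$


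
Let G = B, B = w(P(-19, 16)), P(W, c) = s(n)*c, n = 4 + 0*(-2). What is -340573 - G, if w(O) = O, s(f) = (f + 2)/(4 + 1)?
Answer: -1702961/5 ≈ -3.4059e+5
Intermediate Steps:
n = 4 (n = 4 + 0 = 4)
s(f) = ⅖ + f/5 (s(f) = (2 + f)/5 = (2 + f)*(⅕) = ⅖ + f/5)
P(W, c) = 6*c/5 (P(W, c) = (⅖ + (⅕)*4)*c = (⅖ + ⅘)*c = 6*c/5)
B = 96/5 (B = (6/5)*16 = 96/5 ≈ 19.200)
G = 96/5 ≈ 19.200
-340573 - G = -340573 - 1*96/5 = -340573 - 96/5 = -1702961/5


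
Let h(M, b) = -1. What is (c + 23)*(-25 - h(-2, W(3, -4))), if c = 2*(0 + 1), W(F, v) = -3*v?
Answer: -600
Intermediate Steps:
c = 2 (c = 2*1 = 2)
(c + 23)*(-25 - h(-2, W(3, -4))) = (2 + 23)*(-25 - 1*(-1)) = 25*(-25 + 1) = 25*(-24) = -600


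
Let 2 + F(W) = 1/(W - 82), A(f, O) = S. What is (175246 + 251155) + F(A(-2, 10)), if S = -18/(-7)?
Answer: 237077837/556 ≈ 4.2640e+5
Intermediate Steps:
S = 18/7 (S = -18*(-1/7) = 18/7 ≈ 2.5714)
A(f, O) = 18/7
F(W) = -2 + 1/(-82 + W) (F(W) = -2 + 1/(W - 82) = -2 + 1/(-82 + W))
(175246 + 251155) + F(A(-2, 10)) = (175246 + 251155) + (165 - 2*18/7)/(-82 + 18/7) = 426401 + (165 - 36/7)/(-556/7) = 426401 - 7/556*1119/7 = 426401 - 1119/556 = 237077837/556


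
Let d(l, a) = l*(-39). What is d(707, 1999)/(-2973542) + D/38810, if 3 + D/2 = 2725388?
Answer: 124685874119/887716654 ≈ 140.46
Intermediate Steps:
D = 5450770 (D = -6 + 2*2725388 = -6 + 5450776 = 5450770)
d(l, a) = -39*l
d(707, 1999)/(-2973542) + D/38810 = -39*707/(-2973542) + 5450770/38810 = -27573*(-1/2973542) + 5450770*(1/38810) = 2121/228734 + 545077/3881 = 124685874119/887716654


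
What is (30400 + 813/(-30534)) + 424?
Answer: 313726401/10178 ≈ 30824.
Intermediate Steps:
(30400 + 813/(-30534)) + 424 = (30400 + 813*(-1/30534)) + 424 = (30400 - 271/10178) + 424 = 309410929/10178 + 424 = 313726401/10178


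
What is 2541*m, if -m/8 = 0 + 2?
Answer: -40656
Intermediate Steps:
m = -16 (m = -8*(0 + 2) = -8*2 = -16)
2541*m = 2541*(-16) = -40656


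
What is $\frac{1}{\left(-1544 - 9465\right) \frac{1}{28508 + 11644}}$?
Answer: $- \frac{40152}{11009} \approx -3.6472$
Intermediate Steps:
$\frac{1}{\left(-1544 - 9465\right) \frac{1}{28508 + 11644}} = \frac{1}{\left(-11009\right) \frac{1}{40152}} = \frac{1}{- \frac{11009}{40152}} = - \frac{40152}{11009}$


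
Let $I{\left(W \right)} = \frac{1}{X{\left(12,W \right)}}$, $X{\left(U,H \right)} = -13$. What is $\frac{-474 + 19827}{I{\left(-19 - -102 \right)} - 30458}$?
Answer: $- \frac{83863}{131985} \approx -0.6354$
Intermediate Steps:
$I{\left(W \right)} = - \frac{1}{13}$ ($I{\left(W \right)} = \frac{1}{-13} = - \frac{1}{13}$)
$\frac{-474 + 19827}{I{\left(-19 - -102 \right)} - 30458} = \frac{-474 + 19827}{- \frac{1}{13} - 30458} = \frac{19353}{- \frac{395955}{13}} = 19353 \left(- \frac{13}{395955}\right) = - \frac{83863}{131985}$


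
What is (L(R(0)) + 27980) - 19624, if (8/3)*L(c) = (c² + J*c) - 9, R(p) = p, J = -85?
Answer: 66821/8 ≈ 8352.6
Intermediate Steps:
L(c) = -27/8 - 255*c/8 + 3*c²/8 (L(c) = 3*((c² - 85*c) - 9)/8 = 3*(-9 + c² - 85*c)/8 = -27/8 - 255*c/8 + 3*c²/8)
(L(R(0)) + 27980) - 19624 = ((-27/8 - 255/8*0 + (3/8)*0²) + 27980) - 19624 = ((-27/8 + 0 + (3/8)*0) + 27980) - 19624 = ((-27/8 + 0 + 0) + 27980) - 19624 = (-27/8 + 27980) - 19624 = 223813/8 - 19624 = 66821/8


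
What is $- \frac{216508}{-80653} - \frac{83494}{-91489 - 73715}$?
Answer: $\frac{21251014607}{6662099106} \approx 3.1898$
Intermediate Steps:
$- \frac{216508}{-80653} - \frac{83494}{-91489 - 73715} = \left(-216508\right) \left(- \frac{1}{80653}\right) - \frac{83494}{-91489 - 73715} = \frac{216508}{80653} - \frac{83494}{-165204} = \frac{216508}{80653} - - \frac{41747}{82602} = \frac{216508}{80653} + \frac{41747}{82602} = \frac{21251014607}{6662099106}$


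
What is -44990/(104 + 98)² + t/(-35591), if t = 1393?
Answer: -829039531/726127582 ≈ -1.1417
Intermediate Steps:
-44990/(104 + 98)² + t/(-35591) = -44990/(104 + 98)² + 1393/(-35591) = -44990/(202²) + 1393*(-1/35591) = -44990/40804 - 1393/35591 = -44990*1/40804 - 1393/35591 = -22495/20402 - 1393/35591 = -829039531/726127582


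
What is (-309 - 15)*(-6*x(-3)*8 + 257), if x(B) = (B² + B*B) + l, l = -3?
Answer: 150012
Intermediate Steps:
x(B) = -3 + 2*B² (x(B) = (B² + B*B) - 3 = (B² + B²) - 3 = 2*B² - 3 = -3 + 2*B²)
(-309 - 15)*(-6*x(-3)*8 + 257) = (-309 - 15)*(-6*(-3 + 2*(-3)²)*8 + 257) = -324*(-6*(-3 + 2*9)*8 + 257) = -324*(-6*(-3 + 18)*8 + 257) = -324*(-6*15*8 + 257) = -324*(-90*8 + 257) = -324*(-720 + 257) = -324*(-463) = 150012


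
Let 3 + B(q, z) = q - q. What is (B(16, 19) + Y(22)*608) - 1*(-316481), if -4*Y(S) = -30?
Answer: 321038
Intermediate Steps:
B(q, z) = -3 (B(q, z) = -3 + (q - q) = -3 + 0 = -3)
Y(S) = 15/2 (Y(S) = -¼*(-30) = 15/2)
(B(16, 19) + Y(22)*608) - 1*(-316481) = (-3 + (15/2)*608) - 1*(-316481) = (-3 + 4560) + 316481 = 4557 + 316481 = 321038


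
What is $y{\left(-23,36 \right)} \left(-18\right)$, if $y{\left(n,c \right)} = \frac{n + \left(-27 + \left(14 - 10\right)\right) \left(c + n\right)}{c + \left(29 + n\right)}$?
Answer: $138$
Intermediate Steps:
$y{\left(n,c \right)} = \frac{- 23 c - 22 n}{29 + c + n}$ ($y{\left(n,c \right)} = \frac{n + \left(-27 + \left(14 - 10\right)\right) \left(c + n\right)}{29 + c + n} = \frac{n + \left(-27 + 4\right) \left(c + n\right)}{29 + c + n} = \frac{n - 23 \left(c + n\right)}{29 + c + n} = \frac{n - \left(23 c + 23 n\right)}{29 + c + n} = \frac{- 23 c - 22 n}{29 + c + n}$)
$y{\left(-23,36 \right)} \left(-18\right) = \frac{\left(-23\right) 36 - -506}{29 + 36 - 23} \left(-18\right) = \frac{-828 + 506}{42} \left(-18\right) = \frac{1}{42} \left(-322\right) \left(-18\right) = \left(- \frac{23}{3}\right) \left(-18\right) = 138$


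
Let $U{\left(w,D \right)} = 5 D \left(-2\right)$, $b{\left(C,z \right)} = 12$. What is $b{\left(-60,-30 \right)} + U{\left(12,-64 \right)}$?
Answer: $652$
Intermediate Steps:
$U{\left(w,D \right)} = - 10 D$
$b{\left(-60,-30 \right)} + U{\left(12,-64 \right)} = 12 - -640 = 12 + 640 = 652$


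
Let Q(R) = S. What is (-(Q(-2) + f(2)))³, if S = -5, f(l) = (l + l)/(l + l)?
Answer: 64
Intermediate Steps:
f(l) = 1 (f(l) = (2*l)/((2*l)) = (2*l)*(1/(2*l)) = 1)
Q(R) = -5
(-(Q(-2) + f(2)))³ = (-(-5 + 1))³ = (-1*(-4))³ = 4³ = 64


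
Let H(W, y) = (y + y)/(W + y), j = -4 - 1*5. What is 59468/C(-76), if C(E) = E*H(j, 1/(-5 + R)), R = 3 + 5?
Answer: 193271/19 ≈ 10172.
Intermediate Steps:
R = 8
j = -9 (j = -4 - 5 = -9)
H(W, y) = 2*y/(W + y) (H(W, y) = (2*y)/(W + y) = 2*y/(W + y))
C(E) = -E/13 (C(E) = E*(2/((-5 + 8)*(-9 + 1/(-5 + 8)))) = E*(2/(3*(-9 + 1/3))) = E*(2*(⅓)/(-9 + ⅓)) = E*(2*(⅓)/(-26/3)) = E*(2*(⅓)*(-3/26)) = E*(-1/13) = -E/13)
59468/C(-76) = 59468/((-1/13*(-76))) = 59468/(76/13) = 59468*(13/76) = 193271/19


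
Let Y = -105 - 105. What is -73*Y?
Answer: 15330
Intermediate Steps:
Y = -210
-73*Y = -73*(-210) = 15330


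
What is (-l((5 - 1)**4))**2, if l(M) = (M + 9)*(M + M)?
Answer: 18409062400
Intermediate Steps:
l(M) = 2*M*(9 + M) (l(M) = (9 + M)*(2*M) = 2*M*(9 + M))
(-l((5 - 1)**4))**2 = (-2*(5 - 1)**4*(9 + (5 - 1)**4))**2 = (-2*4**4*(9 + 4**4))**2 = (-2*256*(9 + 256))**2 = (-2*256*265)**2 = (-1*135680)**2 = (-135680)**2 = 18409062400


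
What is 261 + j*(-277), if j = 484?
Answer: -133807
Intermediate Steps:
261 + j*(-277) = 261 + 484*(-277) = 261 - 134068 = -133807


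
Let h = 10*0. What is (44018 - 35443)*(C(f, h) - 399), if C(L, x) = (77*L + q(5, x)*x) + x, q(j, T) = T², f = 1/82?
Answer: -279896575/82 ≈ -3.4134e+6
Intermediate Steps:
f = 1/82 ≈ 0.012195
h = 0
C(L, x) = x + x³ + 77*L (C(L, x) = (77*L + x²*x) + x = (77*L + x³) + x = (x³ + 77*L) + x = x + x³ + 77*L)
(44018 - 35443)*(C(f, h) - 399) = (44018 - 35443)*((0 + 0³ + 77*(1/82)) - 399) = 8575*((0 + 0 + 77/82) - 399) = 8575*(77/82 - 399) = 8575*(-32641/82) = -279896575/82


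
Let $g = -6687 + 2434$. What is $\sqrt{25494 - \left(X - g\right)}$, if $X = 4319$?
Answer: $\sqrt{16922} \approx 130.08$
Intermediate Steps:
$g = -4253$
$\sqrt{25494 - \left(X - g\right)} = \sqrt{25494 - 8572} = \sqrt{16922}$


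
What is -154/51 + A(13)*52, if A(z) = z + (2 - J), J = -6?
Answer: 55538/51 ≈ 1089.0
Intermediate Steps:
A(z) = 8 + z (A(z) = z + (2 - 1*(-6)) = z + (2 + 6) = z + 8 = 8 + z)
-154/51 + A(13)*52 = -154/51 + (8 + 13)*52 = -154*1/51 + 21*52 = -154/51 + 1092 = 55538/51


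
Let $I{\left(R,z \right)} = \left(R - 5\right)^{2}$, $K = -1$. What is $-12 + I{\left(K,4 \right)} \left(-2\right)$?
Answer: $-84$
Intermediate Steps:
$I{\left(R,z \right)} = \left(-5 + R\right)^{2}$
$-12 + I{\left(K,4 \right)} \left(-2\right) = -12 + \left(-5 - 1\right)^{2} \left(-2\right) = -12 + \left(-6\right)^{2} \left(-2\right) = -12 + 36 \left(-2\right) = -12 - 72 = -84$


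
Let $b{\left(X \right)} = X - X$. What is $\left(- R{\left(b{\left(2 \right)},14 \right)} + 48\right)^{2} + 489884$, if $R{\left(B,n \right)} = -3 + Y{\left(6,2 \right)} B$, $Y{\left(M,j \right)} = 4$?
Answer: $492485$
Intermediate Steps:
$b{\left(X \right)} = 0$
$R{\left(B,n \right)} = -3 + 4 B$
$\left(- R{\left(b{\left(2 \right)},14 \right)} + 48\right)^{2} + 489884 = \left(- (-3 + 4 \cdot 0) + 48\right)^{2} + 489884 = \left(- (-3 + 0) + 48\right)^{2} + 489884 = \left(\left(-1\right) \left(-3\right) + 48\right)^{2} + 489884 = \left(3 + 48\right)^{2} + 489884 = 51^{2} + 489884 = 2601 + 489884 = 492485$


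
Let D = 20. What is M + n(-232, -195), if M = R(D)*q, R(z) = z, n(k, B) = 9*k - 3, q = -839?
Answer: -18871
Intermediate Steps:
n(k, B) = -3 + 9*k
M = -16780 (M = 20*(-839) = -16780)
M + n(-232, -195) = -16780 + (-3 + 9*(-232)) = -16780 + (-3 - 2088) = -16780 - 2091 = -18871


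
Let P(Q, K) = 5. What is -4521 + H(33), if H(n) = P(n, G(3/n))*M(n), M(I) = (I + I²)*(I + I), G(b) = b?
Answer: 365739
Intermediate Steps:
M(I) = 2*I*(I + I²) (M(I) = (I + I²)*(2*I) = 2*I*(I + I²))
H(n) = 10*n²*(1 + n) (H(n) = 5*(2*n²*(1 + n)) = 10*n²*(1 + n))
-4521 + H(33) = -4521 + 10*33²*(1 + 33) = -4521 + 10*1089*34 = -4521 + 370260 = 365739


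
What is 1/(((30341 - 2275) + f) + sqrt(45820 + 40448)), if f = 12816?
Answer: 20441/835625828 - sqrt(21567)/835625828 ≈ 2.4286e-5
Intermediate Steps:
1/(((30341 - 2275) + f) + sqrt(45820 + 40448)) = 1/(((30341 - 2275) + 12816) + sqrt(45820 + 40448)) = 1/((28066 + 12816) + sqrt(86268)) = 1/(40882 + 2*sqrt(21567))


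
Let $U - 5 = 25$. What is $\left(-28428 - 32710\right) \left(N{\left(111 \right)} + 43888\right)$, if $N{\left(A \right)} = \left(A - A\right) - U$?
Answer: $-2681390404$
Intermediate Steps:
$U = 30$ ($U = 5 + 25 = 30$)
$N{\left(A \right)} = -30$ ($N{\left(A \right)} = \left(A - A\right) - 30 = 0 - 30 = -30$)
$\left(-28428 - 32710\right) \left(N{\left(111 \right)} + 43888\right) = \left(-28428 - 32710\right) \left(-30 + 43888\right) = \left(-61138\right) 43858 = -2681390404$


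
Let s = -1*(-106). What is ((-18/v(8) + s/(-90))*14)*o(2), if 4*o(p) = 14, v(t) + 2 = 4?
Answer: -22442/45 ≈ -498.71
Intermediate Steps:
s = 106
v(t) = 2 (v(t) = -2 + 4 = 2)
o(p) = 7/2 (o(p) = (1/4)*14 = 7/2)
((-18/v(8) + s/(-90))*14)*o(2) = ((-18/2 + 106/(-90))*14)*(7/2) = ((-18*1/2 + 106*(-1/90))*14)*(7/2) = ((-9 - 53/45)*14)*(7/2) = -458/45*14*(7/2) = -6412/45*7/2 = -22442/45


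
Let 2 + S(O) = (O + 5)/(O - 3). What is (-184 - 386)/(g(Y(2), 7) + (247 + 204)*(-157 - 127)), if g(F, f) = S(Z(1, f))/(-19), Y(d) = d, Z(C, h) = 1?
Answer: 3610/811197 ≈ 0.0044502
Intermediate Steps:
S(O) = -2 + (5 + O)/(-3 + O) (S(O) = -2 + (O + 5)/(O - 3) = -2 + (5 + O)/(-3 + O))
g(F, f) = 5/19 (g(F, f) = ((11 - 1*1)/(-3 + 1))/(-19) = ((11 - 1)/(-2))*(-1/19) = -1/2*10*(-1/19) = -5*(-1/19) = 5/19)
(-184 - 386)/(g(Y(2), 7) + (247 + 204)*(-157 - 127)) = (-184 - 386)/(5/19 + (247 + 204)*(-157 - 127)) = -570/(5/19 + 451*(-284)) = -570/(5/19 - 128084) = -570/(-2433591/19) = -570*(-19/2433591) = 3610/811197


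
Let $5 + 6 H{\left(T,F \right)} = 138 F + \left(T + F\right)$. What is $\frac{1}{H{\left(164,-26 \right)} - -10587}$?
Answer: $\frac{6}{60067} \approx 9.9888 \cdot 10^{-5}$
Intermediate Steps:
$H{\left(T,F \right)} = - \frac{5}{6} + \frac{T}{6} + \frac{139 F}{6}$ ($H{\left(T,F \right)} = - \frac{5}{6} + \frac{138 F + \left(T + F\right)}{6} = - \frac{5}{6} + \frac{138 F + \left(F + T\right)}{6} = - \frac{5}{6} + \frac{T + 139 F}{6} = - \frac{5}{6} + \left(\frac{T}{6} + \frac{139 F}{6}\right) = - \frac{5}{6} + \frac{T}{6} + \frac{139 F}{6}$)
$\frac{1}{H{\left(164,-26 \right)} - -10587} = \frac{1}{\left(- \frac{5}{6} + \frac{1}{6} \cdot 164 + \frac{139}{6} \left(-26\right)\right) - -10587} = \frac{1}{\left(- \frac{5}{6} + \frac{82}{3} - \frac{1807}{3}\right) + \left(10716 - 129\right)} = \frac{1}{- \frac{3455}{6} + 10587} = \frac{1}{\frac{60067}{6}} = \frac{6}{60067}$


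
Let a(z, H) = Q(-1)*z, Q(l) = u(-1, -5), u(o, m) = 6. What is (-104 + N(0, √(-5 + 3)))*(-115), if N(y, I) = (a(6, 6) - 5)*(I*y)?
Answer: 11960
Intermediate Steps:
Q(l) = 6
a(z, H) = 6*z
N(y, I) = 31*I*y (N(y, I) = (6*6 - 5)*(I*y) = (36 - 5)*(I*y) = 31*(I*y) = 31*I*y)
(-104 + N(0, √(-5 + 3)))*(-115) = (-104 + 31*√(-5 + 3)*0)*(-115) = (-104 + 31*√(-2)*0)*(-115) = (-104 + 31*(I*√2)*0)*(-115) = (-104 + 0)*(-115) = -104*(-115) = 11960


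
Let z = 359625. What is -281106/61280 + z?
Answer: 11018769447/30640 ≈ 3.5962e+5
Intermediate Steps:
-281106/61280 + z = -281106/61280 + 359625 = -281106*1/61280 + 359625 = -140553/30640 + 359625 = 11018769447/30640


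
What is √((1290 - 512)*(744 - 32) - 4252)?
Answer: 6*√15269 ≈ 741.41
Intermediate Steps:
√((1290 - 512)*(744 - 32) - 4252) = √(778*712 - 4252) = √(553936 - 4252) = √549684 = 6*√15269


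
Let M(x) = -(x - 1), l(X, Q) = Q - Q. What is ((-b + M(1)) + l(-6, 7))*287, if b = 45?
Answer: -12915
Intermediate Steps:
l(X, Q) = 0
M(x) = 1 - x (M(x) = -(-1 + x) = 1 - x)
((-b + M(1)) + l(-6, 7))*287 = ((-1*45 + (1 - 1*1)) + 0)*287 = ((-45 + (1 - 1)) + 0)*287 = ((-45 + 0) + 0)*287 = (-45 + 0)*287 = -45*287 = -12915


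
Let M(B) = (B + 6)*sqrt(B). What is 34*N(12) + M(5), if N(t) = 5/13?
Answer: 170/13 + 11*sqrt(5) ≈ 37.674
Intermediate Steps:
M(B) = sqrt(B)*(6 + B) (M(B) = (6 + B)*sqrt(B) = sqrt(B)*(6 + B))
N(t) = 5/13 (N(t) = 5*(1/13) = 5/13)
34*N(12) + M(5) = 34*(5/13) + sqrt(5)*(6 + 5) = 170/13 + sqrt(5)*11 = 170/13 + 11*sqrt(5)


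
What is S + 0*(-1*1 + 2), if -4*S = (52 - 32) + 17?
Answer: -37/4 ≈ -9.2500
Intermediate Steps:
S = -37/4 (S = -((52 - 32) + 17)/4 = -(20 + 17)/4 = -1/4*37 = -37/4 ≈ -9.2500)
S + 0*(-1*1 + 2) = -37/4 + 0*(-1*1 + 2) = -37/4 + 0*(-1 + 2) = -37/4 + 0*1 = -37/4 + 0 = -37/4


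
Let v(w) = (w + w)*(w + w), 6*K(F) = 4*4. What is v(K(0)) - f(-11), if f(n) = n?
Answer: 355/9 ≈ 39.444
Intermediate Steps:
K(F) = 8/3 (K(F) = (4*4)/6 = (⅙)*16 = 8/3)
v(w) = 4*w² (v(w) = (2*w)*(2*w) = 4*w²)
v(K(0)) - f(-11) = 4*(8/3)² - 1*(-11) = 4*(64/9) + 11 = 256/9 + 11 = 355/9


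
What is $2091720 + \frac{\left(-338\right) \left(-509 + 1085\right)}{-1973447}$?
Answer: $\frac{4127898753528}{1973447} \approx 2.0917 \cdot 10^{6}$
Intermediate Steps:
$2091720 + \frac{\left(-338\right) \left(-509 + 1085\right)}{-1973447} = 2091720 + \left(-338\right) 576 \left(- \frac{1}{1973447}\right) = 2091720 - - \frac{194688}{1973447} = 2091720 + \frac{194688}{1973447} = \frac{4127898753528}{1973447}$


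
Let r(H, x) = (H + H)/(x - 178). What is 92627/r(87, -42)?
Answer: -10188970/87 ≈ -1.1711e+5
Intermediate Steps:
r(H, x) = 2*H/(-178 + x) (r(H, x) = (2*H)/(-178 + x) = 2*H/(-178 + x))
92627/r(87, -42) = 92627/((2*87/(-178 - 42))) = 92627/((2*87/(-220))) = 92627/((2*87*(-1/220))) = 92627/(-87/110) = 92627*(-110/87) = -10188970/87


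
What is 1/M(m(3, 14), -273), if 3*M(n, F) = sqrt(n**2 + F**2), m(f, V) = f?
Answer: sqrt(8282)/8282 ≈ 0.010988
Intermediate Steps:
M(n, F) = sqrt(F**2 + n**2)/3 (M(n, F) = sqrt(n**2 + F**2)/3 = sqrt(F**2 + n**2)/3)
1/M(m(3, 14), -273) = 1/(sqrt((-273)**2 + 3**2)/3) = 1/(sqrt(74529 + 9)/3) = 1/(sqrt(74538)/3) = 1/((3*sqrt(8282))/3) = 1/(sqrt(8282)) = sqrt(8282)/8282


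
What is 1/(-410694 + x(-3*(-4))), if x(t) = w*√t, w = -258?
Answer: -68449/28111460478 + 43*√3/14055730239 ≈ -2.4296e-6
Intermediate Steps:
x(t) = -258*√t
1/(-410694 + x(-3*(-4))) = 1/(-410694 - 258*2*√3) = 1/(-410694 - 516*√3)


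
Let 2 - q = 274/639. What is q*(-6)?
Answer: -2008/213 ≈ -9.4272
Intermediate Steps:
q = 1004/639 (q = 2 - 274/639 = 1004/639 ≈ 1.5712)
q*(-6) = (1004/639)*(-6) = -2008/213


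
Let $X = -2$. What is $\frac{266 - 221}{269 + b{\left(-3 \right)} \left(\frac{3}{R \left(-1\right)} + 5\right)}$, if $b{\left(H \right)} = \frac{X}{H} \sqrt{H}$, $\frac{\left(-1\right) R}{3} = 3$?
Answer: $\frac{326835}{1954771} - \frac{4320 i \sqrt{3}}{1954771} \approx 0.1672 - 0.0038278 i$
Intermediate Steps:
$R = -9$ ($R = \left(-3\right) 3 = -9$)
$b{\left(H \right)} = - \frac{2}{\sqrt{H}}$ ($b{\left(H \right)} = - \frac{2}{H} \sqrt{H} = - \frac{2}{\sqrt{H}}$)
$\frac{266 - 221}{269 + b{\left(-3 \right)} \left(\frac{3}{R \left(-1\right)} + 5\right)} = \frac{266 - 221}{269 + - \frac{2}{i \sqrt{3}} \left(\frac{3}{\left(-9\right) \left(-1\right)} + 5\right)} = \frac{45}{269 + - 2 \left(- \frac{i \sqrt{3}}{3}\right) \left(\frac{3}{9} + 5\right)} = \frac{45}{269 + \frac{2 i \sqrt{3}}{3} \left(3 \cdot \frac{1}{9} + 5\right)} = \frac{45}{269 + \frac{2 i \sqrt{3}}{3} \left(\frac{1}{3} + 5\right)} = \frac{45}{269 + \frac{2 i \sqrt{3}}{3} \cdot \frac{16}{3}} = \frac{45}{269 + \frac{32 i \sqrt{3}}{9}}$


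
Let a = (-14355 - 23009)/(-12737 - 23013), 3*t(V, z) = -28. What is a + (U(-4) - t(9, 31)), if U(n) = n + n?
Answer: 127546/53625 ≈ 2.3785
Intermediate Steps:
t(V, z) = -28/3 (t(V, z) = (⅓)*(-28) = -28/3)
U(n) = 2*n
a = 18682/17875 (a = -37364/(-35750) = -37364*(-1/35750) = 18682/17875 ≈ 1.0451)
a + (U(-4) - t(9, 31)) = 18682/17875 + (2*(-4) - 1*(-28/3)) = 18682/17875 + (-8 + 28/3) = 18682/17875 + 4/3 = 127546/53625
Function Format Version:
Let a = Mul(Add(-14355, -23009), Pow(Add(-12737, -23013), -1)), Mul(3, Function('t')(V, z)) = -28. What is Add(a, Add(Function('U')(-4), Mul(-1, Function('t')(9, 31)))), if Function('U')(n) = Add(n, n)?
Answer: Rational(127546, 53625) ≈ 2.3785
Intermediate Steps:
Function('t')(V, z) = Rational(-28, 3) (Function('t')(V, z) = Mul(Rational(1, 3), -28) = Rational(-28, 3))
Function('U')(n) = Mul(2, n)
a = Rational(18682, 17875) (a = Mul(-37364, Pow(-35750, -1)) = Mul(-37364, Rational(-1, 35750)) = Rational(18682, 17875) ≈ 1.0451)
Add(a, Add(Function('U')(-4), Mul(-1, Function('t')(9, 31)))) = Add(Rational(18682, 17875), Add(Mul(2, -4), Mul(-1, Rational(-28, 3)))) = Add(Rational(18682, 17875), Add(-8, Rational(28, 3))) = Add(Rational(18682, 17875), Rational(4, 3)) = Rational(127546, 53625)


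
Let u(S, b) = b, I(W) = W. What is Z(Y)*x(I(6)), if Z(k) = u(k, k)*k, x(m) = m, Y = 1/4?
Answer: 3/8 ≈ 0.37500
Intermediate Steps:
Y = ¼ ≈ 0.25000
Z(k) = k² (Z(k) = k*k = k²)
Z(Y)*x(I(6)) = (¼)²*6 = (1/16)*6 = 3/8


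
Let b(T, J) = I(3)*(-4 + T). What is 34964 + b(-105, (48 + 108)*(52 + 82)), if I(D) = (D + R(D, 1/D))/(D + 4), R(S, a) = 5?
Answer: 243876/7 ≈ 34839.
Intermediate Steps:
I(D) = (5 + D)/(4 + D) (I(D) = (D + 5)/(D + 4) = (5 + D)/(4 + D))
b(T, J) = -32/7 + 8*T/7 (b(T, J) = ((5 + 3)/(4 + 3))*(-4 + T) = (8/7)*(-4 + T) = ((⅐)*8)*(-4 + T) = 8*(-4 + T)/7 = -32/7 + 8*T/7)
34964 + b(-105, (48 + 108)*(52 + 82)) = 34964 + (-32/7 + (8/7)*(-105)) = 34964 + (-32/7 - 120) = 34964 - 872/7 = 243876/7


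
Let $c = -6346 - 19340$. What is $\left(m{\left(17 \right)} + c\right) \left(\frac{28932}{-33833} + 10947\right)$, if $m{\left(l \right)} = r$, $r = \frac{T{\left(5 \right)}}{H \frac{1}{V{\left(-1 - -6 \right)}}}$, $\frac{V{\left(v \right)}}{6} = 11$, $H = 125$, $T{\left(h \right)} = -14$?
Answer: $- \frac{51713665247322}{183875} \approx -2.8124 \cdot 10^{8}$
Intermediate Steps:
$V{\left(v \right)} = 66$ ($V{\left(v \right)} = 6 \cdot 11 = 66$)
$c = -25686$ ($c = -6346 - 19340 = -25686$)
$r = - \frac{924}{125}$ ($r = - \frac{14}{125 \cdot \frac{1}{66}} = - \frac{14}{\frac{125}{66}} = \left(-14\right) \frac{66}{125} = - \frac{924}{125} \approx -7.392$)
$m{\left(l \right)} = - \frac{924}{125}$
$\left(m{\left(17 \right)} + c\right) \left(\frac{28932}{-33833} + 10947\right) = \left(- \frac{924}{125} - 25686\right) \left(\frac{28932}{-33833} + 10947\right) = - \frac{3211674 \left(28932 \left(- \frac{1}{33833}\right) + 10947\right)}{125} = - \frac{3211674 \left(- \frac{28932}{33833} + 10947\right)}{125} = \left(- \frac{3211674}{125}\right) \frac{370340919}{33833} = - \frac{51713665247322}{183875}$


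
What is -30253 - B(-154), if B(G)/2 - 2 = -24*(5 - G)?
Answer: -22625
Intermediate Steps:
B(G) = -236 + 48*G (B(G) = 4 + 2*(-24*(5 - G)) = 4 + 2*(-120 + 24*G) = 4 + (-240 + 48*G) = -236 + 48*G)
-30253 - B(-154) = -30253 - (-236 + 48*(-154)) = -30253 - (-236 - 7392) = -30253 - 1*(-7628) = -30253 + 7628 = -22625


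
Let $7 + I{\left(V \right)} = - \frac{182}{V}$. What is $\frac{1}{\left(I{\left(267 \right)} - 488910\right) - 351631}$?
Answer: $- \frac{267}{224426498} \approx -1.1897 \cdot 10^{-6}$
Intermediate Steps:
$I{\left(V \right)} = -7 - \frac{182}{V}$
$\frac{1}{\left(I{\left(267 \right)} - 488910\right) - 351631} = \frac{1}{\left(\left(-7 - \frac{182}{267}\right) - 488910\right) - 351631} = \frac{1}{\left(- \frac{2051}{267} - 488910\right) - 351631} = \frac{1}{- \frac{130541021}{267} - 351631} = \frac{1}{- \frac{224426498}{267}} = - \frac{267}{224426498}$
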